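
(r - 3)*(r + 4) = r^2 + r - 12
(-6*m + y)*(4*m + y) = -24*m^2 - 2*m*y + y^2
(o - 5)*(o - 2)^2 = o^3 - 9*o^2 + 24*o - 20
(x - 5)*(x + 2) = x^2 - 3*x - 10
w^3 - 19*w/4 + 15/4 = (w - 3/2)*(w - 1)*(w + 5/2)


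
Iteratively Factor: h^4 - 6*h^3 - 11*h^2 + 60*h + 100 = (h + 2)*(h^3 - 8*h^2 + 5*h + 50) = (h - 5)*(h + 2)*(h^2 - 3*h - 10) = (h - 5)^2*(h + 2)*(h + 2)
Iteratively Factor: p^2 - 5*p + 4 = (p - 4)*(p - 1)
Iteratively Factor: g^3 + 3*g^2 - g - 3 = (g + 3)*(g^2 - 1) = (g - 1)*(g + 3)*(g + 1)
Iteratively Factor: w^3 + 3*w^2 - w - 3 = (w + 1)*(w^2 + 2*w - 3) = (w + 1)*(w + 3)*(w - 1)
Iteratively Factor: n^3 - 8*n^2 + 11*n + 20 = (n + 1)*(n^2 - 9*n + 20) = (n - 5)*(n + 1)*(n - 4)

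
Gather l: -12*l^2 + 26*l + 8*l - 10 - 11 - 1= -12*l^2 + 34*l - 22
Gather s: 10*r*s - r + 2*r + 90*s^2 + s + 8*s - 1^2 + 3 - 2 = r + 90*s^2 + s*(10*r + 9)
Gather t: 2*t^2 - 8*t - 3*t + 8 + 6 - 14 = 2*t^2 - 11*t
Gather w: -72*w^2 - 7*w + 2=-72*w^2 - 7*w + 2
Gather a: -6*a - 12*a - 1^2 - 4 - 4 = -18*a - 9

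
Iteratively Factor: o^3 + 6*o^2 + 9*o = (o)*(o^2 + 6*o + 9) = o*(o + 3)*(o + 3)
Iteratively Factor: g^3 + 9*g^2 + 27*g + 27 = (g + 3)*(g^2 + 6*g + 9) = (g + 3)^2*(g + 3)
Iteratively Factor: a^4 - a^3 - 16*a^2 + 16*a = (a - 4)*(a^3 + 3*a^2 - 4*a) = (a - 4)*(a + 4)*(a^2 - a) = (a - 4)*(a - 1)*(a + 4)*(a)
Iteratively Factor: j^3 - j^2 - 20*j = (j - 5)*(j^2 + 4*j) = j*(j - 5)*(j + 4)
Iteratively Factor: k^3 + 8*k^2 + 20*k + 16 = (k + 2)*(k^2 + 6*k + 8) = (k + 2)^2*(k + 4)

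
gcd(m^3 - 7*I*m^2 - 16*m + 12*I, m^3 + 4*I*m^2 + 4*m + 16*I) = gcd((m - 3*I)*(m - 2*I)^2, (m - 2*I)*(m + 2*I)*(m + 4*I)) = m - 2*I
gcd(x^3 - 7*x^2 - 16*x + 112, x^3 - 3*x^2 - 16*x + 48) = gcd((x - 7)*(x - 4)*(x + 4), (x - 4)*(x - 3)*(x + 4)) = x^2 - 16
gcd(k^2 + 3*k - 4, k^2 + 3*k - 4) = k^2 + 3*k - 4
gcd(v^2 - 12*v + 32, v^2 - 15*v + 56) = v - 8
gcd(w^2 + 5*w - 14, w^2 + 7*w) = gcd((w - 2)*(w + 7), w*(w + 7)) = w + 7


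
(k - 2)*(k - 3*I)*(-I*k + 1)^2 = -k^4 + 2*k^3 + I*k^3 - 5*k^2 - 2*I*k^2 + 10*k - 3*I*k + 6*I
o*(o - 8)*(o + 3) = o^3 - 5*o^2 - 24*o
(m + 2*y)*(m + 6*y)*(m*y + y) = m^3*y + 8*m^2*y^2 + m^2*y + 12*m*y^3 + 8*m*y^2 + 12*y^3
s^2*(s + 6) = s^3 + 6*s^2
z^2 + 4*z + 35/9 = (z + 5/3)*(z + 7/3)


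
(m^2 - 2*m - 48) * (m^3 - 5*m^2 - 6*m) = m^5 - 7*m^4 - 44*m^3 + 252*m^2 + 288*m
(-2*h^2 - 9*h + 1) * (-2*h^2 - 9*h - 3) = 4*h^4 + 36*h^3 + 85*h^2 + 18*h - 3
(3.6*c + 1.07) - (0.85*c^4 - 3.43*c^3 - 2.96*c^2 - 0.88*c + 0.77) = -0.85*c^4 + 3.43*c^3 + 2.96*c^2 + 4.48*c + 0.3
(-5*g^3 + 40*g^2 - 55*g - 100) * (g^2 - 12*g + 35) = -5*g^5 + 100*g^4 - 710*g^3 + 1960*g^2 - 725*g - 3500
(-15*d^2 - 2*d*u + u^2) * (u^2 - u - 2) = -15*d^2*u^2 + 15*d^2*u + 30*d^2 - 2*d*u^3 + 2*d*u^2 + 4*d*u + u^4 - u^3 - 2*u^2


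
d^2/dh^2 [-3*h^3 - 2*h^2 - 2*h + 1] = -18*h - 4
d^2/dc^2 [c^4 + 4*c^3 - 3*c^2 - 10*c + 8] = 12*c^2 + 24*c - 6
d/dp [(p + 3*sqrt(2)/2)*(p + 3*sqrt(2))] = 2*p + 9*sqrt(2)/2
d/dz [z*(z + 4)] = 2*z + 4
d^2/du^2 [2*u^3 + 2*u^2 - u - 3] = 12*u + 4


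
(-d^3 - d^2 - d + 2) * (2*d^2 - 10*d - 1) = -2*d^5 + 8*d^4 + 9*d^3 + 15*d^2 - 19*d - 2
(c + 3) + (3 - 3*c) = 6 - 2*c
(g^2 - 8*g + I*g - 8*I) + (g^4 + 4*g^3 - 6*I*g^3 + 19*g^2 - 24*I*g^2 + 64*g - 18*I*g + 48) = g^4 + 4*g^3 - 6*I*g^3 + 20*g^2 - 24*I*g^2 + 56*g - 17*I*g + 48 - 8*I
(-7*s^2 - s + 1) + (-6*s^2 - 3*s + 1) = -13*s^2 - 4*s + 2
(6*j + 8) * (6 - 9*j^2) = -54*j^3 - 72*j^2 + 36*j + 48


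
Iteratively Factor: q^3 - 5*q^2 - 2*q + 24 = (q - 4)*(q^2 - q - 6) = (q - 4)*(q - 3)*(q + 2)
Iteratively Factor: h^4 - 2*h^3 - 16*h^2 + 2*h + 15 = (h - 1)*(h^3 - h^2 - 17*h - 15) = (h - 1)*(h + 3)*(h^2 - 4*h - 5) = (h - 1)*(h + 1)*(h + 3)*(h - 5)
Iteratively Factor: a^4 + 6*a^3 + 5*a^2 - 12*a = (a + 3)*(a^3 + 3*a^2 - 4*a) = a*(a + 3)*(a^2 + 3*a - 4) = a*(a + 3)*(a + 4)*(a - 1)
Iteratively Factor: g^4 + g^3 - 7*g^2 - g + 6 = (g - 2)*(g^3 + 3*g^2 - g - 3) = (g - 2)*(g + 3)*(g^2 - 1) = (g - 2)*(g - 1)*(g + 3)*(g + 1)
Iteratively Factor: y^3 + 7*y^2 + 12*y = (y + 4)*(y^2 + 3*y) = y*(y + 4)*(y + 3)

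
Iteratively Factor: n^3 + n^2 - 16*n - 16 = (n - 4)*(n^2 + 5*n + 4) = (n - 4)*(n + 1)*(n + 4)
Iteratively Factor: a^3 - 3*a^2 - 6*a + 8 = (a + 2)*(a^2 - 5*a + 4) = (a - 4)*(a + 2)*(a - 1)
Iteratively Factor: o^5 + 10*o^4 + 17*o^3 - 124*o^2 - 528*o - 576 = (o + 3)*(o^4 + 7*o^3 - 4*o^2 - 112*o - 192) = (o + 3)*(o + 4)*(o^3 + 3*o^2 - 16*o - 48) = (o + 3)^2*(o + 4)*(o^2 - 16) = (o - 4)*(o + 3)^2*(o + 4)*(o + 4)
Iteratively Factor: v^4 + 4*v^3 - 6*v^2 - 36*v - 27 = (v + 3)*(v^3 + v^2 - 9*v - 9) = (v + 3)^2*(v^2 - 2*v - 3) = (v - 3)*(v + 3)^2*(v + 1)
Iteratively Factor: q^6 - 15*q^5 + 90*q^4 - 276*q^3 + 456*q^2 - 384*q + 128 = (q - 4)*(q^5 - 11*q^4 + 46*q^3 - 92*q^2 + 88*q - 32) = (q - 4)*(q - 1)*(q^4 - 10*q^3 + 36*q^2 - 56*q + 32) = (q - 4)*(q - 2)*(q - 1)*(q^3 - 8*q^2 + 20*q - 16) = (q - 4)*(q - 2)^2*(q - 1)*(q^2 - 6*q + 8) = (q - 4)*(q - 2)^3*(q - 1)*(q - 4)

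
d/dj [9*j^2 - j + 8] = 18*j - 1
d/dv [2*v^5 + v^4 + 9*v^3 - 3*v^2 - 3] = v*(10*v^3 + 4*v^2 + 27*v - 6)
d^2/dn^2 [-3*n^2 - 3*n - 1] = -6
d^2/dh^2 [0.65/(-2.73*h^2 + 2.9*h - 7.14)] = (9.68877*h^2 - 10.2921*h - 0.65*(5.46*h - 2.9)*(10.92*h - 5.8) + 25.33986)/(2.73*h^2 - 2.9*h + 7.14)^3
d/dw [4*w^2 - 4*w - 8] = 8*w - 4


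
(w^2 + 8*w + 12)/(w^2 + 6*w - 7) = (w^2 + 8*w + 12)/(w^2 + 6*w - 7)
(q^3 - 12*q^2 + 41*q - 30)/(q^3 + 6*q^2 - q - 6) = (q^2 - 11*q + 30)/(q^2 + 7*q + 6)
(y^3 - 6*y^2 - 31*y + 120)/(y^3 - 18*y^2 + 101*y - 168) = (y + 5)/(y - 7)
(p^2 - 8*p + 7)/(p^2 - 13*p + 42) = (p - 1)/(p - 6)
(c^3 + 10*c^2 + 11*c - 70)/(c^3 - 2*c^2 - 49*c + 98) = (c + 5)/(c - 7)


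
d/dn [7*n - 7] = 7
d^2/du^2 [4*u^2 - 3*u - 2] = 8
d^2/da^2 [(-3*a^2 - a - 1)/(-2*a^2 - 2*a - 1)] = 2*(-8*a^3 - 6*a^2 + 6*a + 3)/(8*a^6 + 24*a^5 + 36*a^4 + 32*a^3 + 18*a^2 + 6*a + 1)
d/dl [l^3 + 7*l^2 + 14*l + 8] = 3*l^2 + 14*l + 14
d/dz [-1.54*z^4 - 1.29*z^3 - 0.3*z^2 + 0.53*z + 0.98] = -6.16*z^3 - 3.87*z^2 - 0.6*z + 0.53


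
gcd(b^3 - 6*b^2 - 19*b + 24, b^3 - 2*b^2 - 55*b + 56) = b^2 - 9*b + 8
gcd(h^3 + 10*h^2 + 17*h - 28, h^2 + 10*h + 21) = h + 7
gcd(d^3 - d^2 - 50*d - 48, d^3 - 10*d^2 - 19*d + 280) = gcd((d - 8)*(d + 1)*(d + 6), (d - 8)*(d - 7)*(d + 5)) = d - 8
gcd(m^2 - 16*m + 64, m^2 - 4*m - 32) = m - 8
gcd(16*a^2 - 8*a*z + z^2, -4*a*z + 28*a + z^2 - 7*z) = -4*a + z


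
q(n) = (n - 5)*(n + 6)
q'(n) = 2*n + 1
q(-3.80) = -19.36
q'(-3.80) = -6.60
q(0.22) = -29.73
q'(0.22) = 1.44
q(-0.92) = -30.07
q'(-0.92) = -0.84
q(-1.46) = -29.33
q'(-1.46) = -1.92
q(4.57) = -4.55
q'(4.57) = 10.14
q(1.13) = -27.59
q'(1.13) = 3.26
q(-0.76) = -30.18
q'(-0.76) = -0.52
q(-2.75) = -25.19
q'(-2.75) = -4.50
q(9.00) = 60.00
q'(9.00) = 19.00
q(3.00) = -18.00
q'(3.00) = 7.00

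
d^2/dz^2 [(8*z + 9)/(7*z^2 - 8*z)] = 2*(392*z^3 + 1323*z^2 - 1512*z + 576)/(z^3*(343*z^3 - 1176*z^2 + 1344*z - 512))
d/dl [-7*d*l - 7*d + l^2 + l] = -7*d + 2*l + 1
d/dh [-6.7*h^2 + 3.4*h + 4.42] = 3.4 - 13.4*h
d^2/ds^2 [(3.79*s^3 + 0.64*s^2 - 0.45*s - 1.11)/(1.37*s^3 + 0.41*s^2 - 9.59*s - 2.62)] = (-1.85525399999999*s^6 + 293.697312*s^5 + 187.180086*s^4 + 720.502938*s^3 + 642.484392*s^2 + 155.477166*s - 175.154254)/(2.571353*s^9 + 2.308587*s^8 - 53.307522*s^7 - 47.003731*s^6 + 364.32273*s^5 + 318.333573*s^4 - 791.951927*s^3 - 714.426054*s^2 - 197.488788*s - 17.984728)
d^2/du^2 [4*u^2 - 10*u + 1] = 8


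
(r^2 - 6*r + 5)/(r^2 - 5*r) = (r - 1)/r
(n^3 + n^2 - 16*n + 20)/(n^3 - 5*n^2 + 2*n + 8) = (n^2 + 3*n - 10)/(n^2 - 3*n - 4)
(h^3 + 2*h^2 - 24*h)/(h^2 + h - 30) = h*(h - 4)/(h - 5)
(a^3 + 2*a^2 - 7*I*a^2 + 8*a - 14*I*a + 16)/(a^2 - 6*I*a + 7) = (a^2 + a*(2 - 8*I) - 16*I)/(a - 7*I)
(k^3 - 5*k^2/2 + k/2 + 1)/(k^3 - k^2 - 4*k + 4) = (k + 1/2)/(k + 2)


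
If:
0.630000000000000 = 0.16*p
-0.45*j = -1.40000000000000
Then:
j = 3.11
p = 3.94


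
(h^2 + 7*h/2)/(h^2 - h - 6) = h*(2*h + 7)/(2*(h^2 - h - 6))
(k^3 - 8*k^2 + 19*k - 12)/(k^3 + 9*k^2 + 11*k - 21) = (k^2 - 7*k + 12)/(k^2 + 10*k + 21)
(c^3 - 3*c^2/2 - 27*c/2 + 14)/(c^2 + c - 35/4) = 2*(c^2 - 5*c + 4)/(2*c - 5)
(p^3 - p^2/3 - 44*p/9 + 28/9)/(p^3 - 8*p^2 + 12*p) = (9*p^2 + 15*p - 14)/(9*p*(p - 6))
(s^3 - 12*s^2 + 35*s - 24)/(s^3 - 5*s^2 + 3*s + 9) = (s^2 - 9*s + 8)/(s^2 - 2*s - 3)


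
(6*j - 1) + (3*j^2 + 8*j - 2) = 3*j^2 + 14*j - 3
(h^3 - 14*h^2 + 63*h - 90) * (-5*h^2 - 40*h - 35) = -5*h^5 + 30*h^4 + 210*h^3 - 1580*h^2 + 1395*h + 3150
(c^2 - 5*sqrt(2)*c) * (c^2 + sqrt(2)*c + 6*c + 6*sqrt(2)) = c^4 - 4*sqrt(2)*c^3 + 6*c^3 - 24*sqrt(2)*c^2 - 10*c^2 - 60*c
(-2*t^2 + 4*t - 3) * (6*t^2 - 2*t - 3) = -12*t^4 + 28*t^3 - 20*t^2 - 6*t + 9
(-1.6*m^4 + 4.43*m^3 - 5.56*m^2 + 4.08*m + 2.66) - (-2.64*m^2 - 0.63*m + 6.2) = -1.6*m^4 + 4.43*m^3 - 2.92*m^2 + 4.71*m - 3.54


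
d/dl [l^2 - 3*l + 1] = 2*l - 3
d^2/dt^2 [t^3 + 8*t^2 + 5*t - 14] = 6*t + 16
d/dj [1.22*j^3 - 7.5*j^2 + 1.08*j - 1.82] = 3.66*j^2 - 15.0*j + 1.08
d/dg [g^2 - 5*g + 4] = 2*g - 5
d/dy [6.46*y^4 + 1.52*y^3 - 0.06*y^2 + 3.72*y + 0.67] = 25.84*y^3 + 4.56*y^2 - 0.12*y + 3.72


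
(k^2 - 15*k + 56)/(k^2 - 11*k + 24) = (k - 7)/(k - 3)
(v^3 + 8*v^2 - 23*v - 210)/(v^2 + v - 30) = v + 7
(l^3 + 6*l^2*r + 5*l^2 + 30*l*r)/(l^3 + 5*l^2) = (l + 6*r)/l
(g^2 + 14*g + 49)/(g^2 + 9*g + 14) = (g + 7)/(g + 2)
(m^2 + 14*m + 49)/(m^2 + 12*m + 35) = (m + 7)/(m + 5)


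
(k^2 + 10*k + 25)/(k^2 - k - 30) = (k + 5)/(k - 6)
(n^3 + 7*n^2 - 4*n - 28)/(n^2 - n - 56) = (n^2 - 4)/(n - 8)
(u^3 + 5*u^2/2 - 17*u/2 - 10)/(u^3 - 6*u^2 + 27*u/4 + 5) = 2*(u^2 + 5*u + 4)/(2*u^2 - 7*u - 4)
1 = 1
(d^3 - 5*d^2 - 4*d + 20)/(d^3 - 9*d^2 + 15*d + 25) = (d^2 - 4)/(d^2 - 4*d - 5)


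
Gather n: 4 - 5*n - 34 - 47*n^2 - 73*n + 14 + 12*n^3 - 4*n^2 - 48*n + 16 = 12*n^3 - 51*n^2 - 126*n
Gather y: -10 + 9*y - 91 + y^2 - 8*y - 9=y^2 + y - 110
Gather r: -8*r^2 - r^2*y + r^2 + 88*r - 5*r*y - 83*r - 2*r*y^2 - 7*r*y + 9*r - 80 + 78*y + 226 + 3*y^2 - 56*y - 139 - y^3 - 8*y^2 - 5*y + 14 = r^2*(-y - 7) + r*(-2*y^2 - 12*y + 14) - y^3 - 5*y^2 + 17*y + 21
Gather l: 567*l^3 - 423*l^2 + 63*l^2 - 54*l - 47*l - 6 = 567*l^3 - 360*l^2 - 101*l - 6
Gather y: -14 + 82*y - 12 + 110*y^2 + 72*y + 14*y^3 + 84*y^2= 14*y^3 + 194*y^2 + 154*y - 26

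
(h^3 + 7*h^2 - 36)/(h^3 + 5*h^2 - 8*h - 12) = (h + 3)/(h + 1)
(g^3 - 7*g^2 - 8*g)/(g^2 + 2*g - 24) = g*(g^2 - 7*g - 8)/(g^2 + 2*g - 24)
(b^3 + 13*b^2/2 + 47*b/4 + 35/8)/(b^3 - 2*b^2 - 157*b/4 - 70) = (b + 1/2)/(b - 8)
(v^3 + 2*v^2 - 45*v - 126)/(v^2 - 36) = (v^2 - 4*v - 21)/(v - 6)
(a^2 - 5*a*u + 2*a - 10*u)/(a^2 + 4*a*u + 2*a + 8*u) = (a - 5*u)/(a + 4*u)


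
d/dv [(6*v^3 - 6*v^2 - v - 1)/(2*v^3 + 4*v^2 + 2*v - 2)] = (18*v^4 + 14*v^3 - 19*v^2 + 16*v + 2)/(2*(v^6 + 4*v^5 + 6*v^4 + 2*v^3 - 3*v^2 - 2*v + 1))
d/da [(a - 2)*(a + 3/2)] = 2*a - 1/2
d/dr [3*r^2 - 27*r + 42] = 6*r - 27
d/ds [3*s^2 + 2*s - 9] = 6*s + 2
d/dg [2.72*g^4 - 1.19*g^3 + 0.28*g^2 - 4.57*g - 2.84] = 10.88*g^3 - 3.57*g^2 + 0.56*g - 4.57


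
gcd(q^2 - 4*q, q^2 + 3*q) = q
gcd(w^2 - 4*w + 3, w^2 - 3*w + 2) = w - 1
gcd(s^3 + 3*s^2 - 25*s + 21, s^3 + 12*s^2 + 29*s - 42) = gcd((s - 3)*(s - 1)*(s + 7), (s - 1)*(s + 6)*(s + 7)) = s^2 + 6*s - 7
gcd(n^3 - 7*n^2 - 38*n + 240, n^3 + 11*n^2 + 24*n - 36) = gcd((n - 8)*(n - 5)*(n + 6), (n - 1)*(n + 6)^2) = n + 6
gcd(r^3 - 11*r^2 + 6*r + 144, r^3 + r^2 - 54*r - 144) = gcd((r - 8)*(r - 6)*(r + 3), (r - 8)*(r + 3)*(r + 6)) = r^2 - 5*r - 24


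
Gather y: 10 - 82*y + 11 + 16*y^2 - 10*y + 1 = 16*y^2 - 92*y + 22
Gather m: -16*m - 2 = -16*m - 2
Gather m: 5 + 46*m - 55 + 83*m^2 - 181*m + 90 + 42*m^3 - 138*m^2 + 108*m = 42*m^3 - 55*m^2 - 27*m + 40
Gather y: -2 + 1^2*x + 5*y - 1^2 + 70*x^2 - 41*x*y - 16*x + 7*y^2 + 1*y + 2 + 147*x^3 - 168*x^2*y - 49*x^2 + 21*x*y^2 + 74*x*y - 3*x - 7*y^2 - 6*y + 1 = 147*x^3 + 21*x^2 + 21*x*y^2 - 18*x + y*(-168*x^2 + 33*x)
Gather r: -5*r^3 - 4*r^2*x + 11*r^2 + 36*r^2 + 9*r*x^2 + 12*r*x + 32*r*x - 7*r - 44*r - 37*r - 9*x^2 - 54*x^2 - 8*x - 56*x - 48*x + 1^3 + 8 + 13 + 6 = -5*r^3 + r^2*(47 - 4*x) + r*(9*x^2 + 44*x - 88) - 63*x^2 - 112*x + 28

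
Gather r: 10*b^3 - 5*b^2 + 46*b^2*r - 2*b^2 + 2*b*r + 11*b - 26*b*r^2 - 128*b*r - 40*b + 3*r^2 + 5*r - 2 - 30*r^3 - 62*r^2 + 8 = 10*b^3 - 7*b^2 - 29*b - 30*r^3 + r^2*(-26*b - 59) + r*(46*b^2 - 126*b + 5) + 6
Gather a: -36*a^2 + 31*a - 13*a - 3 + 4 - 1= -36*a^2 + 18*a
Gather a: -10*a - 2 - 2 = -10*a - 4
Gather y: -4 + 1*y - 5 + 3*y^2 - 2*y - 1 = 3*y^2 - y - 10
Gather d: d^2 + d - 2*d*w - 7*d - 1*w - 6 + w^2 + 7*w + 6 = d^2 + d*(-2*w - 6) + w^2 + 6*w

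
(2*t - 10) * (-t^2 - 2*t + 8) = -2*t^3 + 6*t^2 + 36*t - 80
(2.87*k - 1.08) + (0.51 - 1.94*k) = 0.93*k - 0.57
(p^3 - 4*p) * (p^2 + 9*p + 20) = p^5 + 9*p^4 + 16*p^3 - 36*p^2 - 80*p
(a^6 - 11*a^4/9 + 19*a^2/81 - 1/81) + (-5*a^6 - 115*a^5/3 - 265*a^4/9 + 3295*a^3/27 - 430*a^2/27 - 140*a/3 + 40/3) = -4*a^6 - 115*a^5/3 - 92*a^4/3 + 3295*a^3/27 - 1271*a^2/81 - 140*a/3 + 1079/81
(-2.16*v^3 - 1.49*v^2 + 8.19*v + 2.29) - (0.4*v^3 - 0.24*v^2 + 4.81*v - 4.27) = -2.56*v^3 - 1.25*v^2 + 3.38*v + 6.56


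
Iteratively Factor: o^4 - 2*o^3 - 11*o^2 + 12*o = (o + 3)*(o^3 - 5*o^2 + 4*o) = (o - 4)*(o + 3)*(o^2 - o) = o*(o - 4)*(o + 3)*(o - 1)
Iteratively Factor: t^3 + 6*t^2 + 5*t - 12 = (t + 3)*(t^2 + 3*t - 4) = (t + 3)*(t + 4)*(t - 1)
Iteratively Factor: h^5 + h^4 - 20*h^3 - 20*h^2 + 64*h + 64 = (h + 4)*(h^4 - 3*h^3 - 8*h^2 + 12*h + 16) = (h - 4)*(h + 4)*(h^3 + h^2 - 4*h - 4) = (h - 4)*(h - 2)*(h + 4)*(h^2 + 3*h + 2) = (h - 4)*(h - 2)*(h + 1)*(h + 4)*(h + 2)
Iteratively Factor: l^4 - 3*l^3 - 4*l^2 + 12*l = (l - 2)*(l^3 - l^2 - 6*l) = l*(l - 2)*(l^2 - l - 6) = l*(l - 3)*(l - 2)*(l + 2)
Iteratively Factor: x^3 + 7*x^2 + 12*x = (x + 4)*(x^2 + 3*x) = x*(x + 4)*(x + 3)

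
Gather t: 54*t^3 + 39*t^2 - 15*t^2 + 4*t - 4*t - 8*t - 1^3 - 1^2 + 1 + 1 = 54*t^3 + 24*t^2 - 8*t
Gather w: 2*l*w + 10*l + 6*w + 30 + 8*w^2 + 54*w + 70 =10*l + 8*w^2 + w*(2*l + 60) + 100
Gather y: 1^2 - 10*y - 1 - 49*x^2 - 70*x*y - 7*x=-49*x^2 - 7*x + y*(-70*x - 10)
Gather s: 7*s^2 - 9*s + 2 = 7*s^2 - 9*s + 2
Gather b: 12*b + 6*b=18*b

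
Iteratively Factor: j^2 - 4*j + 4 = (j - 2)*(j - 2)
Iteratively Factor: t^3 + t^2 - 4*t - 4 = (t - 2)*(t^2 + 3*t + 2) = (t - 2)*(t + 2)*(t + 1)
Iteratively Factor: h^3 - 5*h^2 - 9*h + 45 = (h - 3)*(h^2 - 2*h - 15) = (h - 3)*(h + 3)*(h - 5)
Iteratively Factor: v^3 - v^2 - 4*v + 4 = (v - 2)*(v^2 + v - 2) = (v - 2)*(v + 2)*(v - 1)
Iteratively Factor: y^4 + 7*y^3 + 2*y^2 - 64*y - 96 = (y + 2)*(y^3 + 5*y^2 - 8*y - 48) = (y + 2)*(y + 4)*(y^2 + y - 12) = (y + 2)*(y + 4)^2*(y - 3)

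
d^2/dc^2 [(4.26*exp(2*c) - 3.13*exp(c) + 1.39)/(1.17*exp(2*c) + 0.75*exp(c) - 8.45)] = (7.105427357601e-15*exp(5*c) - 8.022807*exp(4*c) + 181.219869*exp(3*c) - 263.002545*exp(2*c) + 1252.61304*exp(c) - 214.6807)*exp(c)/(1.601613*exp(6*c) + 3.080025*exp(5*c) - 32.72724*exp(4*c) - 44.067375*exp(3*c) + 236.3634*exp(2*c) + 160.655625*exp(c) - 603.351125)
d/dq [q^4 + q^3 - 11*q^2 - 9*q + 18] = 4*q^3 + 3*q^2 - 22*q - 9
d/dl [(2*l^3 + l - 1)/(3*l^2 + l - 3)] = (-(6*l + 1)*(2*l^3 + l - 1) + (6*l^2 + 1)*(3*l^2 + l - 3))/(3*l^2 + l - 3)^2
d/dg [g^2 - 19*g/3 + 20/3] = 2*g - 19/3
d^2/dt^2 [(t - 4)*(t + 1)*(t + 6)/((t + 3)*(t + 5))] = 6*(t^3 + 51*t^2 + 363*t + 713)/(t^6 + 24*t^5 + 237*t^4 + 1232*t^3 + 3555*t^2 + 5400*t + 3375)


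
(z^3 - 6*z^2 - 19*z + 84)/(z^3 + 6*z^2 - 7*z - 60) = (z - 7)/(z + 5)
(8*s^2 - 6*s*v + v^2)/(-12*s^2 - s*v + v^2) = (-2*s + v)/(3*s + v)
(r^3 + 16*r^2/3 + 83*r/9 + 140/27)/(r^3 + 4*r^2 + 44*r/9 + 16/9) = (9*r^2 + 36*r + 35)/(3*(3*r^2 + 8*r + 4))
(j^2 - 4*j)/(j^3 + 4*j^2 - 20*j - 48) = j/(j^2 + 8*j + 12)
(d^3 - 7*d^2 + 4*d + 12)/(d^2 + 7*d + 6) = (d^2 - 8*d + 12)/(d + 6)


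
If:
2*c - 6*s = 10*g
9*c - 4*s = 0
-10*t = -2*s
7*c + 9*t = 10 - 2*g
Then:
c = 8/7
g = -46/35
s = 18/7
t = 18/35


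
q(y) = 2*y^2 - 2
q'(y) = 4*y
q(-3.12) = 17.47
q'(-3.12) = -12.48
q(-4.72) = 42.56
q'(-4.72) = -18.88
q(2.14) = 7.16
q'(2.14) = 8.56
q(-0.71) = -0.99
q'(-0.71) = -2.84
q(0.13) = -1.97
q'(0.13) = 0.52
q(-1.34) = 1.59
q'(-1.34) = -5.36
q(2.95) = 15.40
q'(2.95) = 11.80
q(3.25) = 19.12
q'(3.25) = 13.00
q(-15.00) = 448.00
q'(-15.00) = -60.00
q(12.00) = 286.00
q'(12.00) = 48.00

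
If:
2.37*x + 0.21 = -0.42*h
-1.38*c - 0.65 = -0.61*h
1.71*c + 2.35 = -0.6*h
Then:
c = -0.97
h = -1.14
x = 0.11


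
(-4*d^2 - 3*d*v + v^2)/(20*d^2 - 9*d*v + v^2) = (d + v)/(-5*d + v)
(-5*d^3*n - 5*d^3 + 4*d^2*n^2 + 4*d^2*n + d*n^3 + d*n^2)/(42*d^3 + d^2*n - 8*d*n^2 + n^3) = d*(-5*d^2*n - 5*d^2 + 4*d*n^2 + 4*d*n + n^3 + n^2)/(42*d^3 + d^2*n - 8*d*n^2 + n^3)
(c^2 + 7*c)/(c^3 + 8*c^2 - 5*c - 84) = c/(c^2 + c - 12)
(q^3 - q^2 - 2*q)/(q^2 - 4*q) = (q^2 - q - 2)/(q - 4)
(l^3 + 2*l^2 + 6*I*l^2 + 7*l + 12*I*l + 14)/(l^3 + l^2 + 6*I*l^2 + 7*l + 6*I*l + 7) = (l + 2)/(l + 1)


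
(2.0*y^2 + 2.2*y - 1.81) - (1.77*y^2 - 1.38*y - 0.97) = 0.23*y^2 + 3.58*y - 0.84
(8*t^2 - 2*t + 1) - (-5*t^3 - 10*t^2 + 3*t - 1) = 5*t^3 + 18*t^2 - 5*t + 2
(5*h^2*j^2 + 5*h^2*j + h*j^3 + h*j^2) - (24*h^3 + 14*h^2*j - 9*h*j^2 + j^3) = -24*h^3 + 5*h^2*j^2 - 9*h^2*j + h*j^3 + 10*h*j^2 - j^3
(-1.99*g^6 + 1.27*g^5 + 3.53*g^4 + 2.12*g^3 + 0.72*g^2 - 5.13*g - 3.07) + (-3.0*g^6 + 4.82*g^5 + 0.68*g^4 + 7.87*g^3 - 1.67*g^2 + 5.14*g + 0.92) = -4.99*g^6 + 6.09*g^5 + 4.21*g^4 + 9.99*g^3 - 0.95*g^2 + 0.00999999999999979*g - 2.15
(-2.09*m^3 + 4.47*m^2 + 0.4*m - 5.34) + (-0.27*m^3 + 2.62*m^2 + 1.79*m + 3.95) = -2.36*m^3 + 7.09*m^2 + 2.19*m - 1.39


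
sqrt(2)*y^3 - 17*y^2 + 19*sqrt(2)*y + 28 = (y - 7*sqrt(2))*(y - 2*sqrt(2))*(sqrt(2)*y + 1)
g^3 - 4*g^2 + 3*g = g*(g - 3)*(g - 1)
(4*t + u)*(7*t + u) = 28*t^2 + 11*t*u + u^2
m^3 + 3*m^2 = m^2*(m + 3)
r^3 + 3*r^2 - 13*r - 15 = (r - 3)*(r + 1)*(r + 5)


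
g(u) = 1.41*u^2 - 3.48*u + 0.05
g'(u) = 2.82*u - 3.48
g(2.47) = 0.06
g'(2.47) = 3.49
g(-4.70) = 47.55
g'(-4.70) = -16.73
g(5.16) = 19.64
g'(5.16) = 11.07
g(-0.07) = 0.30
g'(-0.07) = -3.68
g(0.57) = -1.48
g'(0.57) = -1.87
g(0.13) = -0.38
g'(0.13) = -3.11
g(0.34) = -0.97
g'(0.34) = -2.52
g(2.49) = 0.13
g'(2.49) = 3.54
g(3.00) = 2.30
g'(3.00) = 4.98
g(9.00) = 82.94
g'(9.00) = 21.90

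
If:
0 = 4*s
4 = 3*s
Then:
No Solution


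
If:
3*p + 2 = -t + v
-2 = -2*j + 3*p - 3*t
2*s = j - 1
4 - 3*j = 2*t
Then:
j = 2 - v/4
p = 5*v/24 - 1/3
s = 1/2 - v/8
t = 3*v/8 - 1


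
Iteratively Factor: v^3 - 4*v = (v + 2)*(v^2 - 2*v) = (v - 2)*(v + 2)*(v)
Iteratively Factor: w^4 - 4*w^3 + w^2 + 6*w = (w)*(w^3 - 4*w^2 + w + 6) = w*(w - 2)*(w^2 - 2*w - 3) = w*(w - 2)*(w + 1)*(w - 3)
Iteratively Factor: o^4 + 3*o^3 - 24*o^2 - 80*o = (o)*(o^3 + 3*o^2 - 24*o - 80) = o*(o - 5)*(o^2 + 8*o + 16) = o*(o - 5)*(o + 4)*(o + 4)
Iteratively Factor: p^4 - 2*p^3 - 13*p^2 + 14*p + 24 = (p - 2)*(p^3 - 13*p - 12) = (p - 2)*(p + 3)*(p^2 - 3*p - 4) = (p - 4)*(p - 2)*(p + 3)*(p + 1)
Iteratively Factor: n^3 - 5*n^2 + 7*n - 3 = (n - 1)*(n^2 - 4*n + 3) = (n - 1)^2*(n - 3)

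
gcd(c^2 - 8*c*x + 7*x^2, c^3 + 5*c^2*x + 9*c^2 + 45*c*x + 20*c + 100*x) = 1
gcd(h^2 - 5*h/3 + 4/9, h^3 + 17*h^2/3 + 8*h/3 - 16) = h - 4/3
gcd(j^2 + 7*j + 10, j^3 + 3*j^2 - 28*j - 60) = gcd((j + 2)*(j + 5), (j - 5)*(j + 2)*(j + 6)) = j + 2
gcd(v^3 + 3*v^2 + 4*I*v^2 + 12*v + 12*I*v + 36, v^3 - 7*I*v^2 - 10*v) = v - 2*I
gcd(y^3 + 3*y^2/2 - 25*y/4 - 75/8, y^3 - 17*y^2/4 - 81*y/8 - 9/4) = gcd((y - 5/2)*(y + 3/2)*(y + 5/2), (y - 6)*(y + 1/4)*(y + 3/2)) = y + 3/2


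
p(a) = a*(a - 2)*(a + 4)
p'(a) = a*(a - 2) + a*(a + 4) + (a - 2)*(a + 4)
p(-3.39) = 11.15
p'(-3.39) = 12.92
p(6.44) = 298.52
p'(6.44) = 142.18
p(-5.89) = -87.83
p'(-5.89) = 72.52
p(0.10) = -0.78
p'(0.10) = -7.57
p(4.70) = 110.40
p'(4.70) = 77.07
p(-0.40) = 3.46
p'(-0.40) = -9.12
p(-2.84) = 15.94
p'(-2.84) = 4.84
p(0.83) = -4.69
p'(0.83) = -2.61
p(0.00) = 0.00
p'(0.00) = -8.00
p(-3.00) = 15.00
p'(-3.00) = 7.00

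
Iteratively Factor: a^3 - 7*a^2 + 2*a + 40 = (a + 2)*(a^2 - 9*a + 20) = (a - 4)*(a + 2)*(a - 5)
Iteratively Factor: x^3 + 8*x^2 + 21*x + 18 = (x + 3)*(x^2 + 5*x + 6) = (x + 3)^2*(x + 2)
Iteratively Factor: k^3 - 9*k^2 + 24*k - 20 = (k - 2)*(k^2 - 7*k + 10) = (k - 2)^2*(k - 5)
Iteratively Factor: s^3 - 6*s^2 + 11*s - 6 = (s - 2)*(s^2 - 4*s + 3) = (s - 2)*(s - 1)*(s - 3)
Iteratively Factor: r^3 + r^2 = (r + 1)*(r^2) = r*(r + 1)*(r)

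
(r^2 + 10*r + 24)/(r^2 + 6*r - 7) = (r^2 + 10*r + 24)/(r^2 + 6*r - 7)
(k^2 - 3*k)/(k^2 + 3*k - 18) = k/(k + 6)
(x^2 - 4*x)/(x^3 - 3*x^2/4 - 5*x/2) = 4*(4 - x)/(-4*x^2 + 3*x + 10)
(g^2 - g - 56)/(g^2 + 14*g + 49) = (g - 8)/(g + 7)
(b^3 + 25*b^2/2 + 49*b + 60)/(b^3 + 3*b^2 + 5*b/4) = 2*(b^2 + 10*b + 24)/(b*(2*b + 1))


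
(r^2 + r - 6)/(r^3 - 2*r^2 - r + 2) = (r + 3)/(r^2 - 1)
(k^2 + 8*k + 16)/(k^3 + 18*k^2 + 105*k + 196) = (k + 4)/(k^2 + 14*k + 49)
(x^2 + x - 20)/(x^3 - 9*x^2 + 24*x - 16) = (x + 5)/(x^2 - 5*x + 4)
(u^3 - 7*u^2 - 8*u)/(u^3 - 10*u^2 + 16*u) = (u + 1)/(u - 2)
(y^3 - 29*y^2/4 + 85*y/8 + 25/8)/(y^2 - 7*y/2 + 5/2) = (4*y^2 - 19*y - 5)/(4*(y - 1))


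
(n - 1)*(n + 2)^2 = n^3 + 3*n^2 - 4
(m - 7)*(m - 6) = m^2 - 13*m + 42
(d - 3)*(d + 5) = d^2 + 2*d - 15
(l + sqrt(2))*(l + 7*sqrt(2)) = l^2 + 8*sqrt(2)*l + 14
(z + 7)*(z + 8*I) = z^2 + 7*z + 8*I*z + 56*I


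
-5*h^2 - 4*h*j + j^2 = (-5*h + j)*(h + j)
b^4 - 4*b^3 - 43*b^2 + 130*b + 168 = (b - 7)*(b - 4)*(b + 1)*(b + 6)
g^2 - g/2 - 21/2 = (g - 7/2)*(g + 3)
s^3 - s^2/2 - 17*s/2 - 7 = (s - 7/2)*(s + 1)*(s + 2)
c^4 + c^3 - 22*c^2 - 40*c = c*(c - 5)*(c + 2)*(c + 4)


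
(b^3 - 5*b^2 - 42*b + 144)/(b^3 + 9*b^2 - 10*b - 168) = (b^2 - 11*b + 24)/(b^2 + 3*b - 28)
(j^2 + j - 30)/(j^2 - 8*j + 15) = (j + 6)/(j - 3)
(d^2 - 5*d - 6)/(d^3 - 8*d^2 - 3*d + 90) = (d + 1)/(d^2 - 2*d - 15)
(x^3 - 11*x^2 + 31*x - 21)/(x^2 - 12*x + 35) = (x^2 - 4*x + 3)/(x - 5)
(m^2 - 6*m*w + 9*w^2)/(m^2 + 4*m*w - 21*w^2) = (m - 3*w)/(m + 7*w)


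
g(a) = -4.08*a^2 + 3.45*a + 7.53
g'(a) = 3.45 - 8.16*a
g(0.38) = 8.25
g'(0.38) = 0.35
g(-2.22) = -20.24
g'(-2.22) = 21.57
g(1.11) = 6.33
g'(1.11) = -5.61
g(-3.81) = -64.84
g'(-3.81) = 34.54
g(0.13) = 7.91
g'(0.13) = 2.39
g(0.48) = 8.25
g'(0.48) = -0.47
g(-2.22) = -20.24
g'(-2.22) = 21.57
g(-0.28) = 6.24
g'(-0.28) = 5.73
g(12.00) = -538.59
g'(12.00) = -94.47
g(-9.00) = -354.00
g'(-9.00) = 76.89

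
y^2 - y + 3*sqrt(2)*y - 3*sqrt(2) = (y - 1)*(y + 3*sqrt(2))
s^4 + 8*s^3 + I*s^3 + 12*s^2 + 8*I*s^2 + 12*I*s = s*(s + 2)*(s + 6)*(s + I)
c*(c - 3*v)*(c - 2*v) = c^3 - 5*c^2*v + 6*c*v^2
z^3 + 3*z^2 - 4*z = z*(z - 1)*(z + 4)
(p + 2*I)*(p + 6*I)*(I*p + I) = I*p^3 - 8*p^2 + I*p^2 - 8*p - 12*I*p - 12*I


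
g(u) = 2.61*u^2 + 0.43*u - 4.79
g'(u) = 5.22*u + 0.43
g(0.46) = -4.04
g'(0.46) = 2.83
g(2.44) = 11.80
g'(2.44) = 13.17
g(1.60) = 2.58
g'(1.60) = 8.78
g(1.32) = 0.33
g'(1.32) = 7.32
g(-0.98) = -2.70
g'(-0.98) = -4.69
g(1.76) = 4.05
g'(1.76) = 9.62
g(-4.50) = 46.13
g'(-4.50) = -23.06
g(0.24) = -4.54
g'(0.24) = 1.68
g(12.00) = 376.21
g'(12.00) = 63.07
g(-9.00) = 202.75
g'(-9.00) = -46.55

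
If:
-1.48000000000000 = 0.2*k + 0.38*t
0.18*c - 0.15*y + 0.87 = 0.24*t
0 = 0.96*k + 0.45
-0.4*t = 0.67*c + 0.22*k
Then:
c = 2.33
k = -0.47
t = -3.65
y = 14.44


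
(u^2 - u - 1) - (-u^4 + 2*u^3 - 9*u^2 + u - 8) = u^4 - 2*u^3 + 10*u^2 - 2*u + 7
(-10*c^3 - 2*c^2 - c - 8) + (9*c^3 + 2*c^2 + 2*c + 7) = -c^3 + c - 1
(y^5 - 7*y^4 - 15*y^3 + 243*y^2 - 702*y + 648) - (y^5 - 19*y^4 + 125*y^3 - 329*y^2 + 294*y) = 12*y^4 - 140*y^3 + 572*y^2 - 996*y + 648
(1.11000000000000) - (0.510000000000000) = 0.600000000000000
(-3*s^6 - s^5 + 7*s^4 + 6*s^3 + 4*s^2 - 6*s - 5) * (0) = 0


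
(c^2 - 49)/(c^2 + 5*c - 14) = (c - 7)/(c - 2)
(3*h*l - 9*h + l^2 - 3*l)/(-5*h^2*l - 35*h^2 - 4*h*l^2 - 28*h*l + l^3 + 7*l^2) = (-3*h*l + 9*h - l^2 + 3*l)/(5*h^2*l + 35*h^2 + 4*h*l^2 + 28*h*l - l^3 - 7*l^2)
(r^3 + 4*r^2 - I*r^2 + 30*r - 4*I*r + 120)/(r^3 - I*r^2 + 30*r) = (r + 4)/r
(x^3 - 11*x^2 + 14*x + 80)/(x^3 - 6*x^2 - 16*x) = (x - 5)/x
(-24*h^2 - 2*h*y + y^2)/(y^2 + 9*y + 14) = (-24*h^2 - 2*h*y + y^2)/(y^2 + 9*y + 14)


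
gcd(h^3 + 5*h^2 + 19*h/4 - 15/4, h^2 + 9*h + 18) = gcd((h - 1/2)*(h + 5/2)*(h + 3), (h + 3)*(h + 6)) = h + 3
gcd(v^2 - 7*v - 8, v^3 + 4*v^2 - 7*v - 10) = v + 1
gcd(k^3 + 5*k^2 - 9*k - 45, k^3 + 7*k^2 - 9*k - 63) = k^2 - 9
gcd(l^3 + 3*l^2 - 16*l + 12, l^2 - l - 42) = l + 6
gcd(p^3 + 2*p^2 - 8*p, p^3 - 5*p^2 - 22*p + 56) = p^2 + 2*p - 8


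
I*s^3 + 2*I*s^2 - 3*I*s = s*(s + 3)*(I*s - I)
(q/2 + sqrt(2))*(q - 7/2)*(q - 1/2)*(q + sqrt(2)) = q^4/2 - 2*q^3 + 3*sqrt(2)*q^3/2 - 6*sqrt(2)*q^2 + 23*q^2/8 - 8*q + 21*sqrt(2)*q/8 + 7/2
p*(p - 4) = p^2 - 4*p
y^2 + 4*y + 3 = (y + 1)*(y + 3)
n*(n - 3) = n^2 - 3*n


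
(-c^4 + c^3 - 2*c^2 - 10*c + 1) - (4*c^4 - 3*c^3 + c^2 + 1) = -5*c^4 + 4*c^3 - 3*c^2 - 10*c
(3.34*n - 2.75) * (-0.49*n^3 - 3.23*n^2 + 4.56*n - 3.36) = -1.6366*n^4 - 9.4407*n^3 + 24.1129*n^2 - 23.7624*n + 9.24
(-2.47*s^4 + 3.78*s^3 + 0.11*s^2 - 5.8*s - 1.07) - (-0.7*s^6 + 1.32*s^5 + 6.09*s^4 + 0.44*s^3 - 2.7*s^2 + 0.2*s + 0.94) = 0.7*s^6 - 1.32*s^5 - 8.56*s^4 + 3.34*s^3 + 2.81*s^2 - 6.0*s - 2.01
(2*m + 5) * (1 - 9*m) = -18*m^2 - 43*m + 5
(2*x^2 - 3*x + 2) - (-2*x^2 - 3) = 4*x^2 - 3*x + 5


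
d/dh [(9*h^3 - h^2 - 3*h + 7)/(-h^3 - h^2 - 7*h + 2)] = (-10*h^4 - 132*h^3 + 79*h^2 + 10*h + 43)/(h^6 + 2*h^5 + 15*h^4 + 10*h^3 + 45*h^2 - 28*h + 4)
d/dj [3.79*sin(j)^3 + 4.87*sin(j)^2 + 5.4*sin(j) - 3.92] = (11.37*sin(j)^2 + 9.74*sin(j) + 5.4)*cos(j)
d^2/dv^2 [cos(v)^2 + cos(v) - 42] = -cos(v) - 2*cos(2*v)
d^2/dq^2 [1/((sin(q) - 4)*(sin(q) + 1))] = (-4*sin(q)^3 + 13*sin(q)^2 - 32*sin(q) + 26)/((sin(q) - 4)^3*(sin(q) + 1)^2)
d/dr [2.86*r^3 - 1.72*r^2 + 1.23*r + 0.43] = 8.58*r^2 - 3.44*r + 1.23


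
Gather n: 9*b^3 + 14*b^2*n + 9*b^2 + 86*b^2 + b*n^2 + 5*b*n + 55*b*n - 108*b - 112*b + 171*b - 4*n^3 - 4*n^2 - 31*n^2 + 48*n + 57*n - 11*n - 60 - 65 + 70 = 9*b^3 + 95*b^2 - 49*b - 4*n^3 + n^2*(b - 35) + n*(14*b^2 + 60*b + 94) - 55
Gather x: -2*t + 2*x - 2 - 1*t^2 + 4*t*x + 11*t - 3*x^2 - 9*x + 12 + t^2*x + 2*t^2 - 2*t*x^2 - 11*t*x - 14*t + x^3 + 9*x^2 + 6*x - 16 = t^2 - 5*t + x^3 + x^2*(6 - 2*t) + x*(t^2 - 7*t - 1) - 6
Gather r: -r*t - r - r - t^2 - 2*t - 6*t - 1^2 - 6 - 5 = r*(-t - 2) - t^2 - 8*t - 12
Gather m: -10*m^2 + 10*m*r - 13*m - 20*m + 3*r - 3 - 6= -10*m^2 + m*(10*r - 33) + 3*r - 9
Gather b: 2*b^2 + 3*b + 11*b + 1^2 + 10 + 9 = 2*b^2 + 14*b + 20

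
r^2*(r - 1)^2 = r^4 - 2*r^3 + r^2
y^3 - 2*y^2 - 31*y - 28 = (y - 7)*(y + 1)*(y + 4)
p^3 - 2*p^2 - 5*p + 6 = (p - 3)*(p - 1)*(p + 2)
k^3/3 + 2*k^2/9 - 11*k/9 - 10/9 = (k/3 + 1/3)*(k - 2)*(k + 5/3)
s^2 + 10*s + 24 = (s + 4)*(s + 6)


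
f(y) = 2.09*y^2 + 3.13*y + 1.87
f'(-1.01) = -1.09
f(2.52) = 23.03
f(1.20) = 8.64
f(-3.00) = 11.29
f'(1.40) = 8.98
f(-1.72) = 2.67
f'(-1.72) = -4.06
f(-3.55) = 17.10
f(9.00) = 199.33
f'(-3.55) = -11.71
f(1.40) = 10.35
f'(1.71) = 10.28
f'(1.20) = 8.15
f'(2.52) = 13.66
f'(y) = 4.18*y + 3.13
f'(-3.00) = -9.41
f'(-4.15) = -14.22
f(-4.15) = 24.88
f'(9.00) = 40.75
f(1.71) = 13.33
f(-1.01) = 0.84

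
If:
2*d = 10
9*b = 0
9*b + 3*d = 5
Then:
No Solution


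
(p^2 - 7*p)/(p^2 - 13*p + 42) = p/(p - 6)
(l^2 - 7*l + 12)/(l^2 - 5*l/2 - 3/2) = 2*(l - 4)/(2*l + 1)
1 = 1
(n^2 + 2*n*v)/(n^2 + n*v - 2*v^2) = n/(n - v)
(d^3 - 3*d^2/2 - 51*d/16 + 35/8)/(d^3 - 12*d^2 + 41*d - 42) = (d^2 + d/2 - 35/16)/(d^2 - 10*d + 21)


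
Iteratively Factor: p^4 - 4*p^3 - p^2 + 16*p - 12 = (p - 3)*(p^3 - p^2 - 4*p + 4) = (p - 3)*(p - 2)*(p^2 + p - 2) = (p - 3)*(p - 2)*(p + 2)*(p - 1)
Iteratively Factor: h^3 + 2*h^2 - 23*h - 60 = (h - 5)*(h^2 + 7*h + 12) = (h - 5)*(h + 3)*(h + 4)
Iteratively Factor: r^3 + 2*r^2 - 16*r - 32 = (r + 2)*(r^2 - 16) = (r - 4)*(r + 2)*(r + 4)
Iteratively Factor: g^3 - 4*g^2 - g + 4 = (g - 4)*(g^2 - 1) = (g - 4)*(g - 1)*(g + 1)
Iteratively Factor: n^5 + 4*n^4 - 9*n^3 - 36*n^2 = (n + 3)*(n^4 + n^3 - 12*n^2) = (n - 3)*(n + 3)*(n^3 + 4*n^2) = (n - 3)*(n + 3)*(n + 4)*(n^2) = n*(n - 3)*(n + 3)*(n + 4)*(n)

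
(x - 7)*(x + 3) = x^2 - 4*x - 21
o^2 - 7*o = o*(o - 7)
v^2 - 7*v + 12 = (v - 4)*(v - 3)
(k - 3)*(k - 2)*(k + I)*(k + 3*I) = k^4 - 5*k^3 + 4*I*k^3 + 3*k^2 - 20*I*k^2 + 15*k + 24*I*k - 18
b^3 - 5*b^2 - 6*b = b*(b - 6)*(b + 1)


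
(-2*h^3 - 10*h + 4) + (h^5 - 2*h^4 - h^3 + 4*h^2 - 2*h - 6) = h^5 - 2*h^4 - 3*h^3 + 4*h^2 - 12*h - 2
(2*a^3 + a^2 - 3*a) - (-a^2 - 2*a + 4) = 2*a^3 + 2*a^2 - a - 4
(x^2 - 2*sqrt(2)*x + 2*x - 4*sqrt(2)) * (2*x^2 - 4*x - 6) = 2*x^4 - 4*sqrt(2)*x^3 - 14*x^2 - 12*x + 28*sqrt(2)*x + 24*sqrt(2)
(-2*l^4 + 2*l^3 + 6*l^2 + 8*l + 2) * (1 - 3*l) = 6*l^5 - 8*l^4 - 16*l^3 - 18*l^2 + 2*l + 2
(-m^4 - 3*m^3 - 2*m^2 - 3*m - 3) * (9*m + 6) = -9*m^5 - 33*m^4 - 36*m^3 - 39*m^2 - 45*m - 18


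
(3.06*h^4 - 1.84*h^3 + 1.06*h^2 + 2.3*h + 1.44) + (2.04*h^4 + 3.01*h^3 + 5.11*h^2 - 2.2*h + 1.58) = 5.1*h^4 + 1.17*h^3 + 6.17*h^2 + 0.0999999999999996*h + 3.02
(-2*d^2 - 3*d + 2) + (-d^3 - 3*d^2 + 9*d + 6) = -d^3 - 5*d^2 + 6*d + 8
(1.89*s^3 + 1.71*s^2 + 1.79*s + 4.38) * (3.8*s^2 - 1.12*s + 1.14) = 7.182*s^5 + 4.3812*s^4 + 7.0414*s^3 + 16.5886*s^2 - 2.865*s + 4.9932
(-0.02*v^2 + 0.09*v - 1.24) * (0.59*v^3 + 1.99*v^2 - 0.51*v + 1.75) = -0.0118*v^5 + 0.0133*v^4 - 0.5423*v^3 - 2.5485*v^2 + 0.7899*v - 2.17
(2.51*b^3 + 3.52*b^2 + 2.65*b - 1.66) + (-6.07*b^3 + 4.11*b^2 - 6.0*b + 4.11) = -3.56*b^3 + 7.63*b^2 - 3.35*b + 2.45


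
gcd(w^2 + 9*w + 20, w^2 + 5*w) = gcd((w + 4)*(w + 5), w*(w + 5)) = w + 5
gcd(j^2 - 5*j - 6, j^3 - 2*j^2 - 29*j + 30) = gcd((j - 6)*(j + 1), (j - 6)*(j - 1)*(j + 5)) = j - 6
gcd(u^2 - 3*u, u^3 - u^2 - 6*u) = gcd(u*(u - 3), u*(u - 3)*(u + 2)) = u^2 - 3*u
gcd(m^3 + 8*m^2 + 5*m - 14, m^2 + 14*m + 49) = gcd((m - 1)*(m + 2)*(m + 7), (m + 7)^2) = m + 7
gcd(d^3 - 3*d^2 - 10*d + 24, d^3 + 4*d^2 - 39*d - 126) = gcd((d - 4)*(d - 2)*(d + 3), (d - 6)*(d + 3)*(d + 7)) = d + 3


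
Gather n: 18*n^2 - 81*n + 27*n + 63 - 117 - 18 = 18*n^2 - 54*n - 72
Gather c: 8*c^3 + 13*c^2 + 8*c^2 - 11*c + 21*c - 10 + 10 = 8*c^3 + 21*c^2 + 10*c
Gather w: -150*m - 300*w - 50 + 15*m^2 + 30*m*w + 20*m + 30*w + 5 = 15*m^2 - 130*m + w*(30*m - 270) - 45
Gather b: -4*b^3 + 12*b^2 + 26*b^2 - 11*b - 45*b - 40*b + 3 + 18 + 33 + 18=-4*b^3 + 38*b^2 - 96*b + 72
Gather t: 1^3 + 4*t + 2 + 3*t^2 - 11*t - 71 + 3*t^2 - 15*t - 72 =6*t^2 - 22*t - 140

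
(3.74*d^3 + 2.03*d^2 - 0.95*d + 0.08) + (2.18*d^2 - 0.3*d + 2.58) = 3.74*d^3 + 4.21*d^2 - 1.25*d + 2.66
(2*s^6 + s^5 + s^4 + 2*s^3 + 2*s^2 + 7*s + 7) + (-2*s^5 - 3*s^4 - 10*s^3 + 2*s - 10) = 2*s^6 - s^5 - 2*s^4 - 8*s^3 + 2*s^2 + 9*s - 3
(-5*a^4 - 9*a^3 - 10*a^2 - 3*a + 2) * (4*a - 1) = -20*a^5 - 31*a^4 - 31*a^3 - 2*a^2 + 11*a - 2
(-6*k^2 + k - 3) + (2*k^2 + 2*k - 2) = -4*k^2 + 3*k - 5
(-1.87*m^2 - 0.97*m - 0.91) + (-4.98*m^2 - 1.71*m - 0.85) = -6.85*m^2 - 2.68*m - 1.76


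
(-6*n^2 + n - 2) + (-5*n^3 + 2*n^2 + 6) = -5*n^3 - 4*n^2 + n + 4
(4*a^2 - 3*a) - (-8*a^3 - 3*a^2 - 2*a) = 8*a^3 + 7*a^2 - a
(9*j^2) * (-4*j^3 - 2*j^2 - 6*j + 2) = -36*j^5 - 18*j^4 - 54*j^3 + 18*j^2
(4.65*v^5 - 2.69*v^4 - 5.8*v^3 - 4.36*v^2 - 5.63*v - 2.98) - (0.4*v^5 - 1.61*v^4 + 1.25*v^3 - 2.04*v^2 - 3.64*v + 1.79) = 4.25*v^5 - 1.08*v^4 - 7.05*v^3 - 2.32*v^2 - 1.99*v - 4.77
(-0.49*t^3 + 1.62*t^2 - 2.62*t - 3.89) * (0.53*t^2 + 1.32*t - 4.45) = -0.2597*t^5 + 0.2118*t^4 + 2.9303*t^3 - 12.7291*t^2 + 6.5242*t + 17.3105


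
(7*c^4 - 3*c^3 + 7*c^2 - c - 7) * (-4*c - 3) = -28*c^5 - 9*c^4 - 19*c^3 - 17*c^2 + 31*c + 21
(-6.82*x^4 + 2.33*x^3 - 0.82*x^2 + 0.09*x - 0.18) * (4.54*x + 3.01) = -30.9628*x^5 - 9.95*x^4 + 3.2905*x^3 - 2.0596*x^2 - 0.5463*x - 0.5418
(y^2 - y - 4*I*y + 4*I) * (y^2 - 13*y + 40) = y^4 - 14*y^3 - 4*I*y^3 + 53*y^2 + 56*I*y^2 - 40*y - 212*I*y + 160*I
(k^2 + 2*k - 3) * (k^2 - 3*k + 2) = k^4 - k^3 - 7*k^2 + 13*k - 6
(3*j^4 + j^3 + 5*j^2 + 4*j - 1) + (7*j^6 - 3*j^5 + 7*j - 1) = 7*j^6 - 3*j^5 + 3*j^4 + j^3 + 5*j^2 + 11*j - 2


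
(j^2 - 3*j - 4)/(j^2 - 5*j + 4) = (j + 1)/(j - 1)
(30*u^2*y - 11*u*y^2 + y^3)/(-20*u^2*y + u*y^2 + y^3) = (30*u^2 - 11*u*y + y^2)/(-20*u^2 + u*y + y^2)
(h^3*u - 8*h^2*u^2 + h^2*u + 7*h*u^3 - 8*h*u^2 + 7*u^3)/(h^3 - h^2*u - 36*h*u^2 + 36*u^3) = u*(-h^2 + 7*h*u - h + 7*u)/(-h^2 + 36*u^2)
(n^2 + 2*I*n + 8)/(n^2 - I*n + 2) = (n + 4*I)/(n + I)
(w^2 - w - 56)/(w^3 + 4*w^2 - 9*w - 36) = (w^2 - w - 56)/(w^3 + 4*w^2 - 9*w - 36)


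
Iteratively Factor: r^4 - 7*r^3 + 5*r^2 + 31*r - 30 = (r - 1)*(r^3 - 6*r^2 - r + 30) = (r - 3)*(r - 1)*(r^2 - 3*r - 10) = (r - 5)*(r - 3)*(r - 1)*(r + 2)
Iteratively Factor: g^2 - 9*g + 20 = (g - 4)*(g - 5)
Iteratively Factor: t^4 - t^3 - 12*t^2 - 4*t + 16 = (t - 1)*(t^3 - 12*t - 16) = (t - 1)*(t + 2)*(t^2 - 2*t - 8) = (t - 4)*(t - 1)*(t + 2)*(t + 2)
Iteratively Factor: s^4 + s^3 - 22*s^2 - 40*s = (s)*(s^3 + s^2 - 22*s - 40) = s*(s + 4)*(s^2 - 3*s - 10) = s*(s - 5)*(s + 4)*(s + 2)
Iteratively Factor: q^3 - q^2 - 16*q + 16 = (q - 1)*(q^2 - 16) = (q - 1)*(q + 4)*(q - 4)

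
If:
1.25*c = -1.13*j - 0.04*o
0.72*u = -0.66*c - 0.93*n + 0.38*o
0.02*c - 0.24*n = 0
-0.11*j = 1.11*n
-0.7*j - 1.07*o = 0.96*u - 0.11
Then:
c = -0.01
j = 0.01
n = -0.00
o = 0.06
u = 0.04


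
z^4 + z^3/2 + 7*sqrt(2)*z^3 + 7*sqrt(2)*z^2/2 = z^2*(z + 1/2)*(z + 7*sqrt(2))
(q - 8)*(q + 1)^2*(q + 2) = q^4 - 4*q^3 - 27*q^2 - 38*q - 16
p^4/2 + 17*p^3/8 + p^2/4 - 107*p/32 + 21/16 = (p/2 + 1)*(p - 3/4)*(p - 1/2)*(p + 7/2)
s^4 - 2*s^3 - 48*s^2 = s^2*(s - 8)*(s + 6)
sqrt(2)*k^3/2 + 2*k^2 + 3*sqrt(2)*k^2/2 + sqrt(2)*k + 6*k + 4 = (k + 2)*(k + 2*sqrt(2))*(sqrt(2)*k/2 + sqrt(2)/2)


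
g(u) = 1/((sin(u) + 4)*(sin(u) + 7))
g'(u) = -cos(u)/((sin(u) + 4)*(sin(u) + 7)^2) - cos(u)/((sin(u) + 4)^2*(sin(u) + 7)) = -(2*sin(u) + 11)*cos(u)/((sin(u) + 4)^2*(sin(u) + 7)^2)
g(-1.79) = 0.05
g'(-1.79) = 0.01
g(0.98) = 0.03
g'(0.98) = -0.00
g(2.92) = 0.03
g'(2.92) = 0.01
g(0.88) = 0.03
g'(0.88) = -0.01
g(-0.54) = 0.04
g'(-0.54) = -0.02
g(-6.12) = 0.03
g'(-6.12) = -0.01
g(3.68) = 0.04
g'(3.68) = 0.02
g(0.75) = 0.03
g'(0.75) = -0.01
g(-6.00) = 0.03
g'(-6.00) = -0.01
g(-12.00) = 0.03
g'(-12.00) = -0.00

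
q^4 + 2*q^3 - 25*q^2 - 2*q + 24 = (q - 4)*(q - 1)*(q + 1)*(q + 6)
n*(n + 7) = n^2 + 7*n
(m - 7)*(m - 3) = m^2 - 10*m + 21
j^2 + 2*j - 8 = (j - 2)*(j + 4)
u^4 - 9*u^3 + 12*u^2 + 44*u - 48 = (u - 6)*(u - 4)*(u - 1)*(u + 2)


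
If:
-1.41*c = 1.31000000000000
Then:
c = -0.93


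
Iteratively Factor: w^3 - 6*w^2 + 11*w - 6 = (w - 2)*(w^2 - 4*w + 3) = (w - 3)*(w - 2)*(w - 1)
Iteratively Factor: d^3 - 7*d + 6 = (d - 2)*(d^2 + 2*d - 3) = (d - 2)*(d + 3)*(d - 1)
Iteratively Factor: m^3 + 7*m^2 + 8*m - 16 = (m + 4)*(m^2 + 3*m - 4) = (m - 1)*(m + 4)*(m + 4)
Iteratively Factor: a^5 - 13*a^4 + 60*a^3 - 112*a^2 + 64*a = (a - 4)*(a^4 - 9*a^3 + 24*a^2 - 16*a) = (a - 4)^2*(a^3 - 5*a^2 + 4*a) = (a - 4)^2*(a - 1)*(a^2 - 4*a) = (a - 4)^3*(a - 1)*(a)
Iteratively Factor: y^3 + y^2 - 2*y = (y)*(y^2 + y - 2) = y*(y - 1)*(y + 2)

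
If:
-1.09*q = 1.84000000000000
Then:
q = -1.69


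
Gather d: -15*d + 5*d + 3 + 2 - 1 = 4 - 10*d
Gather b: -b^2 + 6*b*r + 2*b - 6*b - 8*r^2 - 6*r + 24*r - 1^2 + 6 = -b^2 + b*(6*r - 4) - 8*r^2 + 18*r + 5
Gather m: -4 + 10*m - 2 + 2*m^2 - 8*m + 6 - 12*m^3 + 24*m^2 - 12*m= -12*m^3 + 26*m^2 - 10*m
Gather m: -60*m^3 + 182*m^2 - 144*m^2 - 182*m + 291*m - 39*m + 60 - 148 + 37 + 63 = -60*m^3 + 38*m^2 + 70*m + 12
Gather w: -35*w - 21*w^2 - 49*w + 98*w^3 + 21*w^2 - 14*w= 98*w^3 - 98*w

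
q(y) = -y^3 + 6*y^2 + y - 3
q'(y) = -3*y^2 + 12*y + 1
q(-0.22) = -2.92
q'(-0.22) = -1.79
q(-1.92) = 24.28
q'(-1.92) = -33.10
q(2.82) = 25.11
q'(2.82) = 10.98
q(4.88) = 28.55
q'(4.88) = -11.88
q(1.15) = 4.56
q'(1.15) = 10.83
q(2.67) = 23.41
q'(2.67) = 11.65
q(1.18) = 4.89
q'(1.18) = 10.98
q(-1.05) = 3.72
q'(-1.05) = -14.91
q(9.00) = -237.00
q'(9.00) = -134.00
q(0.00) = -3.00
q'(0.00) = 1.00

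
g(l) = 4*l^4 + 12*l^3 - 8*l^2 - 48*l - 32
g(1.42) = -65.67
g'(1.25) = 19.50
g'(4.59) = 2184.25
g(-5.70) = 1981.76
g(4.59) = 2515.03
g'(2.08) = 218.45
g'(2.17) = 250.29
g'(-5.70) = -1750.25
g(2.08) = 16.41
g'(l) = 16*l^3 + 36*l^2 - 16*l - 48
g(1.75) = -38.67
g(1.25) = -71.30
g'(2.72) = 496.80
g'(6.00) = 4608.00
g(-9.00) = 17248.00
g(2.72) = 238.68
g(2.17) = 37.48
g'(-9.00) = -8652.00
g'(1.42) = 47.68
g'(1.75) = 120.00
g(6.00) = 7168.00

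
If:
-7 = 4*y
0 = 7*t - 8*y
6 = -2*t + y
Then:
No Solution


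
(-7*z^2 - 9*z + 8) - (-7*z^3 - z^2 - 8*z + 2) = 7*z^3 - 6*z^2 - z + 6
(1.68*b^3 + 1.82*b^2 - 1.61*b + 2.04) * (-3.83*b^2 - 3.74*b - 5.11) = -6.4344*b^5 - 13.2538*b^4 - 9.2253*b^3 - 11.092*b^2 + 0.597500000000001*b - 10.4244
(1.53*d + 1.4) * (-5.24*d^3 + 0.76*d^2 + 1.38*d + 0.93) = -8.0172*d^4 - 6.1732*d^3 + 3.1754*d^2 + 3.3549*d + 1.302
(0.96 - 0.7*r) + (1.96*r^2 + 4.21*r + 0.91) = 1.96*r^2 + 3.51*r + 1.87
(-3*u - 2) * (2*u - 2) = -6*u^2 + 2*u + 4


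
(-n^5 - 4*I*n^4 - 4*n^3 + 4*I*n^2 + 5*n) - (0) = -n^5 - 4*I*n^4 - 4*n^3 + 4*I*n^2 + 5*n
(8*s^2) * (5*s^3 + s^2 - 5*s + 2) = 40*s^5 + 8*s^4 - 40*s^3 + 16*s^2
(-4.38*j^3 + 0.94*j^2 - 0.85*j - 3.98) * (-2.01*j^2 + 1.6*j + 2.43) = 8.8038*j^5 - 8.8974*j^4 - 7.4309*j^3 + 8.924*j^2 - 8.4335*j - 9.6714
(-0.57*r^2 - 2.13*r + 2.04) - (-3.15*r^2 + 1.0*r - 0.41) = 2.58*r^2 - 3.13*r + 2.45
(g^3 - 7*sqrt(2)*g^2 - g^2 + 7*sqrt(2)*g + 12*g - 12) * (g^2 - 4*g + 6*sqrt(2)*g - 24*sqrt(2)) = g^5 - 5*g^4 - sqrt(2)*g^4 - 68*g^3 + 5*sqrt(2)*g^3 + 68*sqrt(2)*g^2 + 360*g^2 - 360*sqrt(2)*g - 288*g + 288*sqrt(2)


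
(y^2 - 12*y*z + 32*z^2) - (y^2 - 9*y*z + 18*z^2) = -3*y*z + 14*z^2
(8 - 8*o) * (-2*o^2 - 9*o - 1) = 16*o^3 + 56*o^2 - 64*o - 8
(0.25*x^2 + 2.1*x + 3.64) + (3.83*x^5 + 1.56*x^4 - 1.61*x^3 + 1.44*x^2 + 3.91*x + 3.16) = 3.83*x^5 + 1.56*x^4 - 1.61*x^3 + 1.69*x^2 + 6.01*x + 6.8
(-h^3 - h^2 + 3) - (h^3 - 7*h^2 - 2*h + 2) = -2*h^3 + 6*h^2 + 2*h + 1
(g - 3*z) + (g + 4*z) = 2*g + z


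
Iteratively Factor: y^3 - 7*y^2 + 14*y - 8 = (y - 1)*(y^2 - 6*y + 8) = (y - 4)*(y - 1)*(y - 2)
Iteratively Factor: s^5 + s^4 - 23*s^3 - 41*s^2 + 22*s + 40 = (s + 1)*(s^4 - 23*s^2 - 18*s + 40) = (s + 1)*(s + 4)*(s^3 - 4*s^2 - 7*s + 10) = (s + 1)*(s + 2)*(s + 4)*(s^2 - 6*s + 5) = (s - 5)*(s + 1)*(s + 2)*(s + 4)*(s - 1)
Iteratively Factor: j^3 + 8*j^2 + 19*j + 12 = (j + 3)*(j^2 + 5*j + 4) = (j + 1)*(j + 3)*(j + 4)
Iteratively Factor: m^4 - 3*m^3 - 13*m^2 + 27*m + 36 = (m - 4)*(m^3 + m^2 - 9*m - 9) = (m - 4)*(m - 3)*(m^2 + 4*m + 3) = (m - 4)*(m - 3)*(m + 1)*(m + 3)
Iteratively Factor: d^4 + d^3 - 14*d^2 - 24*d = (d + 2)*(d^3 - d^2 - 12*d) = d*(d + 2)*(d^2 - d - 12) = d*(d - 4)*(d + 2)*(d + 3)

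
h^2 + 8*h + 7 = (h + 1)*(h + 7)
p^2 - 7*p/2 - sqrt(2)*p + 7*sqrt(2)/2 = (p - 7/2)*(p - sqrt(2))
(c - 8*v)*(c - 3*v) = c^2 - 11*c*v + 24*v^2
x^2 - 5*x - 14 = (x - 7)*(x + 2)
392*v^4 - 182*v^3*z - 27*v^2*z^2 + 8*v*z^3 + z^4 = (-4*v + z)*(-2*v + z)*(7*v + z)^2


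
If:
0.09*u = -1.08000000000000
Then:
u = -12.00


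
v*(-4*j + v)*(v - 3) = -4*j*v^2 + 12*j*v + v^3 - 3*v^2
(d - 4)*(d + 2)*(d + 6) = d^3 + 4*d^2 - 20*d - 48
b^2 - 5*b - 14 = (b - 7)*(b + 2)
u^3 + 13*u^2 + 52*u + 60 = (u + 2)*(u + 5)*(u + 6)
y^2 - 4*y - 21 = (y - 7)*(y + 3)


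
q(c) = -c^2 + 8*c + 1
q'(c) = 8 - 2*c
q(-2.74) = -28.43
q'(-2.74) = 13.48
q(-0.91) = -7.11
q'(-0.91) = 9.82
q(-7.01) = -104.22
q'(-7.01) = 22.02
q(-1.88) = -17.57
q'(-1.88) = 11.76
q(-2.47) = -24.86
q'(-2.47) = 12.94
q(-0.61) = -4.25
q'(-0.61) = 9.22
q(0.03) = 1.24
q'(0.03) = 7.94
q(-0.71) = -5.18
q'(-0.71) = 9.42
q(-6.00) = -83.00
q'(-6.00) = 20.00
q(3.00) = 16.00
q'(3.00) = 2.00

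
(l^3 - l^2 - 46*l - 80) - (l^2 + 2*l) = l^3 - 2*l^2 - 48*l - 80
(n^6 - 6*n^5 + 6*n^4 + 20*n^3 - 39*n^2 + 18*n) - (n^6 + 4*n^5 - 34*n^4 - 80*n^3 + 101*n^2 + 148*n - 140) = -10*n^5 + 40*n^4 + 100*n^3 - 140*n^2 - 130*n + 140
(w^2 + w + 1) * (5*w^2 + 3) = 5*w^4 + 5*w^3 + 8*w^2 + 3*w + 3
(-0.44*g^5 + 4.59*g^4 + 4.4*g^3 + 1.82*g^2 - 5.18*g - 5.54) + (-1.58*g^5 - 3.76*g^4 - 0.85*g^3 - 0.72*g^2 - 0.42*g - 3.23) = -2.02*g^5 + 0.83*g^4 + 3.55*g^3 + 1.1*g^2 - 5.6*g - 8.77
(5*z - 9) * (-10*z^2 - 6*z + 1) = -50*z^3 + 60*z^2 + 59*z - 9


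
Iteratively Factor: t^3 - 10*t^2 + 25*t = (t - 5)*(t^2 - 5*t) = t*(t - 5)*(t - 5)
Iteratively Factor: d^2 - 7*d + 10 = (d - 5)*(d - 2)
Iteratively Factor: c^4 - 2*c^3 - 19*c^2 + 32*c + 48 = (c + 1)*(c^3 - 3*c^2 - 16*c + 48) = (c - 4)*(c + 1)*(c^2 + c - 12) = (c - 4)*(c - 3)*(c + 1)*(c + 4)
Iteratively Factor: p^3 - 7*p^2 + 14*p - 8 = (p - 1)*(p^2 - 6*p + 8) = (p - 4)*(p - 1)*(p - 2)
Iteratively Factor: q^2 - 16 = (q - 4)*(q + 4)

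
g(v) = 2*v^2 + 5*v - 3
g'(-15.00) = -55.00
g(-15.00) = 372.00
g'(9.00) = 41.00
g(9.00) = 204.00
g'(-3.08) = -7.32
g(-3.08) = 0.57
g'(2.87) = 16.48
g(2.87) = 27.82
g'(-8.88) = -30.52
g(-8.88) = 110.31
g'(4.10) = 21.40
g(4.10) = 51.12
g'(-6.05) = -19.20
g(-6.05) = 39.96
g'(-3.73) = -9.92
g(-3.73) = 6.18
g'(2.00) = 13.00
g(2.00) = 15.00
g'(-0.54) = 2.84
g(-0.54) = -5.12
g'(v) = 4*v + 5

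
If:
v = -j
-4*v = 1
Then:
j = 1/4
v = -1/4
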